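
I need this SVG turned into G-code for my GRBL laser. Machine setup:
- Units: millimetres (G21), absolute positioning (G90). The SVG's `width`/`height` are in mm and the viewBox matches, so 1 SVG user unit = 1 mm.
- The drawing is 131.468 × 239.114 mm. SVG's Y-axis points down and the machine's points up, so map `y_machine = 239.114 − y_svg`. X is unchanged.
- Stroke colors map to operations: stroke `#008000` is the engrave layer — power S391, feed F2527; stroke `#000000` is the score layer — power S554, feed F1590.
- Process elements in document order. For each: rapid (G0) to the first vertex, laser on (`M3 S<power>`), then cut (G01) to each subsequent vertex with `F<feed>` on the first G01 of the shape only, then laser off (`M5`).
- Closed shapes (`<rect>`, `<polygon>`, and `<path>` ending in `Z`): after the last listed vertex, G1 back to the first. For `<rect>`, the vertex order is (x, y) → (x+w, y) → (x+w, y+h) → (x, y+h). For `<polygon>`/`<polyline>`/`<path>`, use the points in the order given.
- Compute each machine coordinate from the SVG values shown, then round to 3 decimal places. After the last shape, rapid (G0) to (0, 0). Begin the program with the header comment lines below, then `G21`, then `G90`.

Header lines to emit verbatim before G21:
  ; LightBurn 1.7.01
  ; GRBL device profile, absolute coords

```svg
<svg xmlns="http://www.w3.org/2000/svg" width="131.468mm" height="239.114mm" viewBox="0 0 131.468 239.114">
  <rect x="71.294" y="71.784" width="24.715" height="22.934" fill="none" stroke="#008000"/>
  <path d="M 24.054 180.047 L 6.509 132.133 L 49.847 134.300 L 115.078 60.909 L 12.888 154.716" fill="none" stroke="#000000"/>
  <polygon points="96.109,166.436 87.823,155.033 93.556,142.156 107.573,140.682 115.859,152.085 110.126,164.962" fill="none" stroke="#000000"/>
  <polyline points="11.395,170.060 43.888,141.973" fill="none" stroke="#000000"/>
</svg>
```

; LightBurn 1.7.01
; GRBL device profile, absolute coords
G21
G90
G0 X71.294 Y167.330
M3 S391
G01 X96.009 Y167.330 F2527
G01 X96.009 Y144.396
G01 X71.294 Y144.396
G01 X71.294 Y167.330
M5
G0 X24.054 Y59.067
M3 S554
G01 X6.509 Y106.981 F1590
G01 X49.847 Y104.814
G01 X115.078 Y178.205
G01 X12.888 Y84.398
M5
G0 X96.109 Y72.678
M3 S554
G01 X87.823 Y84.081 F1590
G01 X93.556 Y96.958
G01 X107.573 Y98.432
G01 X115.859 Y87.029
G01 X110.126 Y74.152
G01 X96.109 Y72.678
M5
G0 X11.395 Y69.054
M3 S554
G01 X43.888 Y97.141 F1590
M5
G0 X0.000 Y0.000

1 u = 1 mm; y_m = 239.114 − y.

[1] `<rect>` rectangle, #008000→engrave S391 F2527: (71.294,167.330) → (96.009,167.330) → (96.009,144.396) → (71.294,144.396) → (71.294,167.330) (closed)

[2] `<path>` open polyline, #000000→score S554 F1590: (24.054,59.067) → (6.509,106.981) → (49.847,104.814) → (115.078,178.205) → (12.888,84.398)

[3] `<polygon>` regular polygon, #000000→score S554 F1590: (96.109,72.678) → (87.823,84.081) → (93.556,96.958) → (107.573,98.432) → (115.859,87.029) → (110.126,74.152) → (96.109,72.678) (closed)

[4] `<polyline>` line segment, #000000→score S554 F1590: (11.395,69.054) → (43.888,97.141)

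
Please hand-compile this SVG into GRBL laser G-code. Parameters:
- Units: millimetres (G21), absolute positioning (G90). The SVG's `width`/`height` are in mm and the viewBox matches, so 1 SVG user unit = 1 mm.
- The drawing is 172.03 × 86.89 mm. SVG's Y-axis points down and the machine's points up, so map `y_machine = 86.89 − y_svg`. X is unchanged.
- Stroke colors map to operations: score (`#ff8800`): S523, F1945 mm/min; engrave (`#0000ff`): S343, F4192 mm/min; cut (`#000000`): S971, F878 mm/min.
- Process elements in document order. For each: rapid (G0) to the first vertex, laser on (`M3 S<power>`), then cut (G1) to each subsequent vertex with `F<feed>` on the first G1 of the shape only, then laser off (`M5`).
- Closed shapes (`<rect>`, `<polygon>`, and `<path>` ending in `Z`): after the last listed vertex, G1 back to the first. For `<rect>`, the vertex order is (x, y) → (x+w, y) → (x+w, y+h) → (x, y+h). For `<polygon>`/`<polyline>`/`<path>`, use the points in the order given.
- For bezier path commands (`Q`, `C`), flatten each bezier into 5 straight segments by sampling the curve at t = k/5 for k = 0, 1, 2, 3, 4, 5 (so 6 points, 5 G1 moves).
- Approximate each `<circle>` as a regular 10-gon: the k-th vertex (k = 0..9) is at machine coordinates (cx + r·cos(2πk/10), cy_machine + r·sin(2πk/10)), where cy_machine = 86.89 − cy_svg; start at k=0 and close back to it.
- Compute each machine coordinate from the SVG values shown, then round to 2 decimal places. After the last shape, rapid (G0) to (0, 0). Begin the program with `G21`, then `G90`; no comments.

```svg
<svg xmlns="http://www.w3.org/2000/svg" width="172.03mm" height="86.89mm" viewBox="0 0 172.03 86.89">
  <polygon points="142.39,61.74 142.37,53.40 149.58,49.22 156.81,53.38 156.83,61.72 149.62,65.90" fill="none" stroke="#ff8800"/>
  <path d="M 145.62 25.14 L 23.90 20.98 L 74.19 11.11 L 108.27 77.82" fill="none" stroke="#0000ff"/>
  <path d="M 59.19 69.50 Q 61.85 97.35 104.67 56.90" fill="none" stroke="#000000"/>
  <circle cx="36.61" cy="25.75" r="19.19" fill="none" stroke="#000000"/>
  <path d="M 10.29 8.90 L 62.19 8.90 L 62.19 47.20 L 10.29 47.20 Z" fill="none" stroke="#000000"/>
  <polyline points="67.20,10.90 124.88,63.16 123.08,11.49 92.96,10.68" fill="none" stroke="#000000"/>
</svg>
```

G21
G90
G0 X142.39 Y25.15
M3 S523
G1 X142.37 Y33.49 F1945
G1 X149.58 Y37.67
G1 X156.81 Y33.51
G1 X156.83 Y25.17
G1 X149.62 Y20.99
G1 X142.39 Y25.15
M5
G0 X145.62 Y61.75
M3 S343
G1 X23.90 Y65.91 F4192
G1 X74.19 Y75.78
G1 X108.27 Y9.07
M5
G0 X59.19 Y17.39
M3 S971
G1 X61.86 Y8.98 F878
G1 X67.74 Y6.04
G1 X76.84 Y8.56
G1 X89.15 Y16.54
G1 X104.67 Y29.99
M5
G0 X55.80 Y61.14
M3 S971
G1 X52.14 Y72.42 F878
G1 X42.54 Y79.39
G1 X30.68 Y79.39
G1 X21.08 Y72.42
G1 X17.42 Y61.14
G1 X21.08 Y49.86
G1 X30.68 Y42.89
G1 X42.54 Y42.89
G1 X52.14 Y49.86
G1 X55.80 Y61.14
M5
G0 X10.29 Y77.99
M3 S971
G1 X62.19 Y77.99 F878
G1 X62.19 Y39.69
G1 X10.29 Y39.69
G1 X10.29 Y77.99
M5
G0 X67.20 Y75.99
M3 S971
G1 X124.88 Y23.73 F878
G1 X123.08 Y75.40
G1 X92.96 Y76.21
M5
G0 X0.00 Y0.00

1 u = 1 mm; y_m = 86.89 − y.

[1] `<polygon>` regular polygon, #ff8800→score S523 F1945: (142.39,25.15) → (142.37,33.49) → (149.58,37.67) → (156.81,33.51) → (156.83,25.17) → (149.62,20.99) → (142.39,25.15) (closed)

[2] `<path>` open polyline, #0000ff→engrave S343 F4192: (145.62,61.75) → (23.90,65.91) → (74.19,75.78) → (108.27,9.07)

[3] `<path>` quadratic bezier, #000000→cut S971 F878: (59.19,17.39) → (61.86,8.98) → (67.74,6.04) → (76.84,8.56) → (89.15,16.54) → (104.67,29.99)

[4] `<circle>` circle, #000000→cut S971 F878: (55.80,61.14) → (52.14,72.42) → (42.54,79.39) → (30.68,79.39) → (21.08,72.42) → (17.42,61.14) → (21.08,49.86) → (30.68,42.89) → (42.54,42.89) → (52.14,49.86) → (55.80,61.14) (closed)

[5] `<path>` rectangle, #000000→cut S971 F878: (10.29,77.99) → (62.19,77.99) → (62.19,39.69) → (10.29,39.69) → (10.29,77.99) (closed)

[6] `<polyline>` open polyline, #000000→cut S971 F878: (67.20,75.99) → (124.88,23.73) → (123.08,75.40) → (92.96,76.21)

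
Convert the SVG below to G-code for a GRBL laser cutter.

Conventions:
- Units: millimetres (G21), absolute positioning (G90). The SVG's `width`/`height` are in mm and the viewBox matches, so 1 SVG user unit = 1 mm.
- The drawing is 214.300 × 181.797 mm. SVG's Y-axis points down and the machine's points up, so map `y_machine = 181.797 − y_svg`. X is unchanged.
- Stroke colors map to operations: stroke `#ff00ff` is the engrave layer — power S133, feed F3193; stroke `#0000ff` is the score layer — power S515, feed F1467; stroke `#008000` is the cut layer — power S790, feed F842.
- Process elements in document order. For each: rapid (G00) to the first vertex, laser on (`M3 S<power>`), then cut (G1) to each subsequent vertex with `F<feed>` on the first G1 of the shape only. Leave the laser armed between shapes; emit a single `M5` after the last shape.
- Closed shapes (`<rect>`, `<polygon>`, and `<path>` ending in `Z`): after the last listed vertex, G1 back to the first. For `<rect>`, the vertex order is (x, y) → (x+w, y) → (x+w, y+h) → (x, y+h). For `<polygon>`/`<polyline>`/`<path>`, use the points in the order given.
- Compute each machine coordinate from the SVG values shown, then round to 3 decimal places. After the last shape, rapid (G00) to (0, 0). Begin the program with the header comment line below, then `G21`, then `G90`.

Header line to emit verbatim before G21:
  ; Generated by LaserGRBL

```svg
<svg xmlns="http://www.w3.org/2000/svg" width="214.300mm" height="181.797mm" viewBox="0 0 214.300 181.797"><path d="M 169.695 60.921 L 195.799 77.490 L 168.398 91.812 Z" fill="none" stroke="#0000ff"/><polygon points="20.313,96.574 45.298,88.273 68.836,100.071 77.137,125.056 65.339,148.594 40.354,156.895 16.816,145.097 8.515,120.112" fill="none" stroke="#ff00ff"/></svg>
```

viewBox `0 0 214.300 181.797` with mm width/height → 1 unit = 1 mm. Flip: y_m = 181.797 − y_svg.

**Shape 1** — `<path>` regular polygon, stroke `#0000ff` → score (S515, F1467). Machine vertices: (169.695,120.876) → (195.799,104.307) → (168.398,89.985) → (169.695,120.876). Closed: final G1 returns to the first vertex.

**Shape 2** — `<polygon>` regular polygon, stroke `#ff00ff` → engrave (S133, F3193). Machine vertices: (20.313,85.223) → (45.298,93.524) → (68.836,81.726) → (77.137,56.741) → (65.339,33.203) → (40.354,24.902) → (16.816,36.700) → (8.515,61.685) → (20.313,85.223). Closed: final G1 returns to the first vertex.

; Generated by LaserGRBL
G21
G90
G00 X169.695 Y120.876
M3 S515
G1 X195.799 Y104.307 F1467
G1 X168.398 Y89.985
G1 X169.695 Y120.876
G00 X20.313 Y85.223
M3 S133
G1 X45.298 Y93.524 F3193
G1 X68.836 Y81.726
G1 X77.137 Y56.741
G1 X65.339 Y33.203
G1 X40.354 Y24.902
G1 X16.816 Y36.700
G1 X8.515 Y61.685
G1 X20.313 Y85.223
M5
G00 X0.000 Y0.000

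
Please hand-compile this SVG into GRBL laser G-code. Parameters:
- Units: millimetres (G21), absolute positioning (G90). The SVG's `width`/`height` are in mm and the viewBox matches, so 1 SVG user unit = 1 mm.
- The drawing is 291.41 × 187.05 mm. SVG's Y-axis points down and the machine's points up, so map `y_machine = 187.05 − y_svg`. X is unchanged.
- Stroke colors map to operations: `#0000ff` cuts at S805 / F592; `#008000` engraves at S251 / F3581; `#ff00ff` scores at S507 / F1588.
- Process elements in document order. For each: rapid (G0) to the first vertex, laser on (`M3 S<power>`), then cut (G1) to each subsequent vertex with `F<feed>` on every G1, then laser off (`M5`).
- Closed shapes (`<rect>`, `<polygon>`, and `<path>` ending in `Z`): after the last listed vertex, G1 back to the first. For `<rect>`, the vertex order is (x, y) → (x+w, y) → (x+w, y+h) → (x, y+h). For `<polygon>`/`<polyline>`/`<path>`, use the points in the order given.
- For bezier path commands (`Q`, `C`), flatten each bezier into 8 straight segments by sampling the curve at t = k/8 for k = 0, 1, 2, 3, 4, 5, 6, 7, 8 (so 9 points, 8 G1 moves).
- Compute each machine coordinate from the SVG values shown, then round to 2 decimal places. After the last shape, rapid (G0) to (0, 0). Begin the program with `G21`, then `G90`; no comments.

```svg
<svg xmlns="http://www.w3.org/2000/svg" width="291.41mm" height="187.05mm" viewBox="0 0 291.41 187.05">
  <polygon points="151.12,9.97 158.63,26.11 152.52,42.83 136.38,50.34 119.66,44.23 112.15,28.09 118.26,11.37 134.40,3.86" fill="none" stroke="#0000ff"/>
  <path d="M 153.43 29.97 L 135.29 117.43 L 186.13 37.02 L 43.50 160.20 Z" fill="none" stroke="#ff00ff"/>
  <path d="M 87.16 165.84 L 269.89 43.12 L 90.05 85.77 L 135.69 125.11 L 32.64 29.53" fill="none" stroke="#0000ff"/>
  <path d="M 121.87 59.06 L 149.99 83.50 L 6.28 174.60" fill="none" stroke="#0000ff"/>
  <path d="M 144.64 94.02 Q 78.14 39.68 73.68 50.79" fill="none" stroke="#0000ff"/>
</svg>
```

G21
G90
G0 X151.12 Y177.08
M3 S805
G1 X158.63 Y160.94 F592
G1 X152.52 Y144.22 F592
G1 X136.38 Y136.71 F592
G1 X119.66 Y142.82 F592
G1 X112.15 Y158.96 F592
G1 X118.26 Y175.68 F592
G1 X134.40 Y183.19 F592
G1 X151.12 Y177.08 F592
M5
G0 X153.43 Y157.08
M3 S507
G1 X135.29 Y69.62 F1588
G1 X186.13 Y150.03 F1588
G1 X43.50 Y26.85 F1588
G1 X153.43 Y157.08 F1588
M5
G0 X87.16 Y21.21
M3 S805
G1 X269.89 Y143.93 F592
G1 X90.05 Y101.28 F592
G1 X135.69 Y61.94 F592
G1 X32.64 Y157.52 F592
M5
G0 X121.87 Y127.99
M3 S805
G1 X149.99 Y103.55 F592
G1 X6.28 Y12.45 F592
M5
G0 X144.64 Y93.03
M3 S805
G1 X128.98 Y105.59 F592
G1 X115.27 Y116.11 F592
G1 X103.49 Y124.58 F592
G1 X93.65 Y131.01 F592
G1 X85.75 Y135.39 F592
G1 X79.79 Y137.72 F592
G1 X75.76 Y138.01 F592
G1 X73.68 Y136.26 F592
M5
G0 X0.00 Y0.00

Since the viewBox matches the mm dimensions, user units are millimetres directly. The only transform is the Y-flip y_m = 187.05 − y_svg.

Shape 1 is a regular polygon drawn with `<polygon>`. Its stroke #0000ff means cut at S805, F592. After flipping Y the toolpath is (151.12,177.08) → (158.63,160.94) → (152.52,144.22) → (136.38,136.71) → (119.66,142.82) → (112.15,158.96) → (118.26,175.68) → (134.40,183.19) → (151.12,177.08), returning to the start.

Shape 2 is a closed polygon drawn with `<path>`. Its stroke #ff00ff means score at S507, F1588. After flipping Y the toolpath is (153.43,157.08) → (135.29,69.62) → (186.13,150.03) → (43.50,26.85) → (153.43,157.08), returning to the start.

Shape 3 is a open polyline drawn with `<path>`. Its stroke #0000ff means cut at S805, F592. After flipping Y the toolpath is (87.16,21.21) → (269.89,143.93) → (90.05,101.28) → (135.69,61.94) → (32.64,157.52).

Shape 4 is a open polyline drawn with `<path>`. Its stroke #0000ff means cut at S805, F592. After flipping Y the toolpath is (121.87,127.99) → (149.99,103.55) → (6.28,12.45).

Shape 5 is a quadratic bezier drawn with `<path>`. Its stroke #0000ff means cut at S805, F592. After flipping Y the toolpath is (144.64,93.03) → (128.98,105.59) → (115.27,116.11) → (103.49,124.58) → (93.65,131.01) → (85.75,135.39) → (79.79,137.72) → (75.76,138.01) → (73.68,136.26).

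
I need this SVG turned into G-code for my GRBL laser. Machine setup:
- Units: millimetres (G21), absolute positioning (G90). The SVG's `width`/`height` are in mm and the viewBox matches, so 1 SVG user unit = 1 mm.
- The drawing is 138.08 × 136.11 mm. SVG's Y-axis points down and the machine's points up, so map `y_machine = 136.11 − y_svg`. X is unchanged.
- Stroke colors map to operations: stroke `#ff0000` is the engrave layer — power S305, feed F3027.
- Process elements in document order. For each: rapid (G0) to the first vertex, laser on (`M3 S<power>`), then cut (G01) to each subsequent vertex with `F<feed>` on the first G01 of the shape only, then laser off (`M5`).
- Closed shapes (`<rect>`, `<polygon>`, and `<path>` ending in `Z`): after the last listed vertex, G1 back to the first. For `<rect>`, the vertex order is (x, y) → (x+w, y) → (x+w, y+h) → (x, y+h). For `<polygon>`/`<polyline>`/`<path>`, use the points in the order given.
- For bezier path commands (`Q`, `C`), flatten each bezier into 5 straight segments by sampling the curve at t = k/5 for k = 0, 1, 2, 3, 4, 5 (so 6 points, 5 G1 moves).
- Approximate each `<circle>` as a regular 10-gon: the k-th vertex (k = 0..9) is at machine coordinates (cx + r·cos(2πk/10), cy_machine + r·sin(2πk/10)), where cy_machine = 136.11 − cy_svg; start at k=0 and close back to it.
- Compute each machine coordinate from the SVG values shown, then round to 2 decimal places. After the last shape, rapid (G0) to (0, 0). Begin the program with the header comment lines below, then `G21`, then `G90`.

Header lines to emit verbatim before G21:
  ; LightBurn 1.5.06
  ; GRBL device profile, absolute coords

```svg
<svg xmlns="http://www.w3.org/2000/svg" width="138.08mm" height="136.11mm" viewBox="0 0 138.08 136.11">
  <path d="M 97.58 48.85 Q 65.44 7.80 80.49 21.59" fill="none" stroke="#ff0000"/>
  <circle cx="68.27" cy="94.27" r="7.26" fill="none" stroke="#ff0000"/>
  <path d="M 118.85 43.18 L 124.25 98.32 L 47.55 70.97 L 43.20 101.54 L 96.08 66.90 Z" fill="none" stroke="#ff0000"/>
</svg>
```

viewBox `0 0 138.08 136.11` with mm width/height → 1 unit = 1 mm. Flip: y_m = 136.11 − y_svg.

**Shape 1** — `<path>` quadratic bezier, stroke `#ff0000` → engrave (S305, F3027). Control points (SVG): P0=(97.58,48.85), P1=(65.44,7.80), P2=(80.49,21.59); sampled at t=k/5. Machine vertices: (97.58,87.26) → (86.61,101.49) → (79.42,111.33) → (76.00,116.78) → (76.36,117.84) → (80.49,114.52). Open path.

**Shape 2** — `<circle>` circle, stroke `#ff0000` → engrave (S305, F3027). Machine vertices: (75.53,41.84) → (74.14,46.11) → (70.51,48.74) → (66.03,48.74) → (62.40,46.11) → (61.01,41.84) → (62.40,37.57) → (66.03,34.94) → (70.51,34.94) → (74.14,37.57) → (75.53,41.84). Closed: final G1 returns to the first vertex.

**Shape 3** — `<path>` closed polygon, stroke `#ff0000` → engrave (S305, F3027). Machine vertices: (118.85,92.93) → (124.25,37.79) → (47.55,65.14) → (43.20,34.57) → (96.08,69.21) → (118.85,92.93). Closed: final G1 returns to the first vertex.

; LightBurn 1.5.06
; GRBL device profile, absolute coords
G21
G90
G0 X97.58 Y87.26
M3 S305
G01 X86.61 Y101.49 F3027
G01 X79.42 Y111.33
G01 X76.00 Y116.78
G01 X76.36 Y117.84
G01 X80.49 Y114.52
M5
G0 X75.53 Y41.84
M3 S305
G01 X74.14 Y46.11 F3027
G01 X70.51 Y48.74
G01 X66.03 Y48.74
G01 X62.40 Y46.11
G01 X61.01 Y41.84
G01 X62.40 Y37.57
G01 X66.03 Y34.94
G01 X70.51 Y34.94
G01 X74.14 Y37.57
G01 X75.53 Y41.84
M5
G0 X118.85 Y92.93
M3 S305
G01 X124.25 Y37.79 F3027
G01 X47.55 Y65.14
G01 X43.20 Y34.57
G01 X96.08 Y69.21
G01 X118.85 Y92.93
M5
G0 X0.00 Y0.00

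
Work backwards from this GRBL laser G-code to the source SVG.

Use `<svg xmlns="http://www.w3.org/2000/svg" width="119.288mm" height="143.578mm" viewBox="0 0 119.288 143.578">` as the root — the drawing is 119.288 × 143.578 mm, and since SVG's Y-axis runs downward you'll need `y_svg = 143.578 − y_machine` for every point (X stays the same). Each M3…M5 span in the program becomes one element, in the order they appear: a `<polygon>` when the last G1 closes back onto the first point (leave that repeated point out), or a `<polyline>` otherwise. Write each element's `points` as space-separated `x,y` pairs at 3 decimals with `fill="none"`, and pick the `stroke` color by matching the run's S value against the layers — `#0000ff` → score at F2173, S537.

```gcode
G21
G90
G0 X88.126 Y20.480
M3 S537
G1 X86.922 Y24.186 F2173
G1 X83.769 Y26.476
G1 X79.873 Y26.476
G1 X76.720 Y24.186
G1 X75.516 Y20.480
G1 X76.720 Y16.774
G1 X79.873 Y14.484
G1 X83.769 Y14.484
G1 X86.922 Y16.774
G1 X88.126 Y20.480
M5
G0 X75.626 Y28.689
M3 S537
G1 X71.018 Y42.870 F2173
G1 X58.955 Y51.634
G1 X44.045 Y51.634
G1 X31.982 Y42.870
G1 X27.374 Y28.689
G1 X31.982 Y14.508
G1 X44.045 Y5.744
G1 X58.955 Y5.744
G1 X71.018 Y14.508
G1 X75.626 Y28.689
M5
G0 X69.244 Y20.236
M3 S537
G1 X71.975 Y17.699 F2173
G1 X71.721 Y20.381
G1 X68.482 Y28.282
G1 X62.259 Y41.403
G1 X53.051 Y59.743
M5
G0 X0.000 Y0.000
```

<svg xmlns="http://www.w3.org/2000/svg" width="119.288mm" height="143.578mm" viewBox="0 0 119.288 143.578">
  <polygon points="88.126,123.098 86.922,119.392 83.769,117.102 79.873,117.102 76.720,119.392 75.516,123.098 76.720,126.804 79.873,129.094 83.769,129.094 86.922,126.804" fill="none" stroke="#0000ff"/>
  <polygon points="75.626,114.889 71.018,100.708 58.955,91.944 44.045,91.944 31.982,100.708 27.374,114.889 31.982,129.070 44.045,137.834 58.955,137.834 71.018,129.070" fill="none" stroke="#0000ff"/>
  <polyline points="69.244,123.342 71.975,125.879 71.721,123.197 68.482,115.296 62.259,102.175 53.051,83.835" fill="none" stroke="#0000ff"/>
</svg>

Machine Y-up, SVG Y-down with viewBox height 143.578, so y_svg = 143.578 − y_machine; X carries over. Every run uses S537, so all elements get stroke `#0000ff` (score).

Run 1: The run returns to its start, so emit a `<polygon>` with points (Y-flipped): 88.126,123.098 86.922,119.392 83.769,117.102 79.873,117.102 76.720,119.392 75.516,123.098 76.720,126.804 79.873,129.094 83.769,129.094 86.922,126.804.

Run 2: The run returns to its start, so emit a `<polygon>` with points (Y-flipped): 75.626,114.889 71.018,100.708 58.955,91.944 44.045,91.944 31.982,100.708 27.374,114.889 31.982,129.070 44.045,137.834 58.955,137.834 71.018,129.070.

Run 3: The run is open, so emit a `<polyline>` with points (Y-flipped): 69.244,123.342 71.975,125.879 71.721,123.197 68.482,115.296 62.259,102.175 53.051,83.835.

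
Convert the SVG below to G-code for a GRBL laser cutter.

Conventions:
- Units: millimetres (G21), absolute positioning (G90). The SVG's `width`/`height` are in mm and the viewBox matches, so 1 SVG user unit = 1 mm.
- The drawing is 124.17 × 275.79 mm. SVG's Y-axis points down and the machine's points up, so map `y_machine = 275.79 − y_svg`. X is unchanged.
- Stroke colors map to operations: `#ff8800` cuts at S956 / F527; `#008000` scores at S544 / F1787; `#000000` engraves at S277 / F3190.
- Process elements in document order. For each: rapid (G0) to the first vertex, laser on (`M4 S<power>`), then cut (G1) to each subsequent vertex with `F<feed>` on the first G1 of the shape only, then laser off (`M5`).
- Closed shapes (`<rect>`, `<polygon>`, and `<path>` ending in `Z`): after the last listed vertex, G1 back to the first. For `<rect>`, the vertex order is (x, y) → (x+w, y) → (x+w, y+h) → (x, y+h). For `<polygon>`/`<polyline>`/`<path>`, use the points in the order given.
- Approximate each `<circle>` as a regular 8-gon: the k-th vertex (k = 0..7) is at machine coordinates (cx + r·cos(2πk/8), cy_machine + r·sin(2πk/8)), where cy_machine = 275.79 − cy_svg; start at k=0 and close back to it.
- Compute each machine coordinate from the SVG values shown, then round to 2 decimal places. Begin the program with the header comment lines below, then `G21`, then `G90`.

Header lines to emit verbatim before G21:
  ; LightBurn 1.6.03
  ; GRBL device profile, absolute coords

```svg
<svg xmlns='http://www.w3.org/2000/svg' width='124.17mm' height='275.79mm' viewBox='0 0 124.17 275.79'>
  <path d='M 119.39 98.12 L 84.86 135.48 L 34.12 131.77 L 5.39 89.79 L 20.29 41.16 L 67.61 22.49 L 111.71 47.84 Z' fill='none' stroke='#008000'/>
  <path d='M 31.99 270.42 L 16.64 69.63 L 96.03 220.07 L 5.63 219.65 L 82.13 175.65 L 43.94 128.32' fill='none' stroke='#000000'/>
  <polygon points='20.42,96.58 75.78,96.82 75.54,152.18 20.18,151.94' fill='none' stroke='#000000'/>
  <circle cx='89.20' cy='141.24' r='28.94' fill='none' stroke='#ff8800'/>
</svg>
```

; LightBurn 1.6.03
; GRBL device profile, absolute coords
G21
G90
G0 X119.39 Y177.67
M4 S544
G1 X84.86 Y140.31 F1787
G1 X34.12 Y144.02
G1 X5.39 Y186.00
G1 X20.29 Y234.63
G1 X67.61 Y253.30
G1 X111.71 Y227.95
G1 X119.39 Y177.67
M5
G0 X31.99 Y5.37
M4 S277
G1 X16.64 Y206.16 F3190
G1 X96.03 Y55.72
G1 X5.63 Y56.14
G1 X82.13 Y100.14
G1 X43.94 Y147.47
M5
G0 X20.42 Y179.21
M4 S277
G1 X75.78 Y178.97 F3190
G1 X75.54 Y123.61
G1 X20.18 Y123.85
G1 X20.42 Y179.21
M5
G0 X118.14 Y134.55
M4 S956
G1 X109.66 Y155.01 F527
G1 X89.20 Y163.49
G1 X68.74 Y155.01
G1 X60.26 Y134.55
G1 X68.74 Y114.09
G1 X89.20 Y105.61
G1 X109.66 Y114.09
G1 X118.14 Y134.55
M5

1 u = 1 mm; y_m = 275.79 − y.

[1] `<path>` regular polygon, #008000→score S544 F1787: (119.39,177.67) → (84.86,140.31) → (34.12,144.02) → (5.39,186.00) → (20.29,234.63) → (67.61,253.30) → (111.71,227.95) → (119.39,177.67) (closed)

[2] `<path>` open polyline, #000000→engrave S277 F3190: (31.99,5.37) → (16.64,206.16) → (96.03,55.72) → (5.63,56.14) → (82.13,100.14) → (43.94,147.47)

[3] `<polygon>` regular polygon, #000000→engrave S277 F3190: (20.42,179.21) → (75.78,178.97) → (75.54,123.61) → (20.18,123.85) → (20.42,179.21) (closed)

[4] `<circle>` circle, #ff8800→cut S956 F527: (118.14,134.55) → (109.66,155.01) → (89.20,163.49) → (68.74,155.01) → (60.26,134.55) → (68.74,114.09) → (89.20,105.61) → (109.66,114.09) → (118.14,134.55) (closed)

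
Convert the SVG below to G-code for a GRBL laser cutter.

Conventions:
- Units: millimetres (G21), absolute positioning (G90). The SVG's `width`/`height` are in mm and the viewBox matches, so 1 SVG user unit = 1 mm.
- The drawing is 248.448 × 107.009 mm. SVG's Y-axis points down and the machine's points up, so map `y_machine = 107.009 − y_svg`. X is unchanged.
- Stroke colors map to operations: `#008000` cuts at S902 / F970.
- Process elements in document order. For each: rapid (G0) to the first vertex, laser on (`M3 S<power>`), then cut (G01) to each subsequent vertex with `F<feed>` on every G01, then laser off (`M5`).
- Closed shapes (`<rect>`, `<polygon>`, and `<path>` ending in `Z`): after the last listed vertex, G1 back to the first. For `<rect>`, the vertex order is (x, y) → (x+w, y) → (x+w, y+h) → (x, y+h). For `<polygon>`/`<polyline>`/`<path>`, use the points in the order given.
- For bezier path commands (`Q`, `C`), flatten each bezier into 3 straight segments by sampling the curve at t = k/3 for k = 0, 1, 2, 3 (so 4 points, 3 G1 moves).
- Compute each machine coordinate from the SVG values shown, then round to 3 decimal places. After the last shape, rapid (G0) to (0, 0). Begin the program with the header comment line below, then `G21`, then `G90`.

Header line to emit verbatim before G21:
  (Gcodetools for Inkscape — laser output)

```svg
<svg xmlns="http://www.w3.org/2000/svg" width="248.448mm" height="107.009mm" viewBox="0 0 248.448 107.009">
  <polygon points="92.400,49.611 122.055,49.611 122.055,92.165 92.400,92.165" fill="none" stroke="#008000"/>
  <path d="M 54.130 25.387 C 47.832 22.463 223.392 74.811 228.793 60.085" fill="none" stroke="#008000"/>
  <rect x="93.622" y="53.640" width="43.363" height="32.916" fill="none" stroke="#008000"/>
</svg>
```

Since the viewBox matches the mm dimensions, user units are millimetres directly. The only transform is the Y-flip y_m = 107.009 − y_svg.

Shape 1 is a rectangle drawn with `<polygon>`. Its stroke #008000 means cut at S902, F970. After flipping Y the toolpath is (92.400,57.398) → (122.055,57.398) → (122.055,14.844) → (92.400,14.844) → (92.400,57.398), returning to the start.

Shape 2 is a cubic bezier drawn with `<path>`. Its stroke #008000 means cut at S902, F970. After flipping Y the toolpath is (54.130,81.622) → (95.414,70.653) → (179.710,50.025) → (228.793,46.924).

Shape 3 is a rectangle drawn with `<rect>`. Its stroke #008000 means cut at S902, F970. After flipping Y the toolpath is (93.622,53.369) → (136.985,53.369) → (136.985,20.453) → (93.622,20.453) → (93.622,53.369), returning to the start.

(Gcodetools for Inkscape — laser output)
G21
G90
G0 X92.400 Y57.398
M3 S902
G01 X122.055 Y57.398 F970
G01 X122.055 Y14.844 F970
G01 X92.400 Y14.844 F970
G01 X92.400 Y57.398 F970
M5
G0 X54.130 Y81.622
M3 S902
G01 X95.414 Y70.653 F970
G01 X179.710 Y50.025 F970
G01 X228.793 Y46.924 F970
M5
G0 X93.622 Y53.369
M3 S902
G01 X136.985 Y53.369 F970
G01 X136.985 Y20.453 F970
G01 X93.622 Y20.453 F970
G01 X93.622 Y53.369 F970
M5
G0 X0.000 Y0.000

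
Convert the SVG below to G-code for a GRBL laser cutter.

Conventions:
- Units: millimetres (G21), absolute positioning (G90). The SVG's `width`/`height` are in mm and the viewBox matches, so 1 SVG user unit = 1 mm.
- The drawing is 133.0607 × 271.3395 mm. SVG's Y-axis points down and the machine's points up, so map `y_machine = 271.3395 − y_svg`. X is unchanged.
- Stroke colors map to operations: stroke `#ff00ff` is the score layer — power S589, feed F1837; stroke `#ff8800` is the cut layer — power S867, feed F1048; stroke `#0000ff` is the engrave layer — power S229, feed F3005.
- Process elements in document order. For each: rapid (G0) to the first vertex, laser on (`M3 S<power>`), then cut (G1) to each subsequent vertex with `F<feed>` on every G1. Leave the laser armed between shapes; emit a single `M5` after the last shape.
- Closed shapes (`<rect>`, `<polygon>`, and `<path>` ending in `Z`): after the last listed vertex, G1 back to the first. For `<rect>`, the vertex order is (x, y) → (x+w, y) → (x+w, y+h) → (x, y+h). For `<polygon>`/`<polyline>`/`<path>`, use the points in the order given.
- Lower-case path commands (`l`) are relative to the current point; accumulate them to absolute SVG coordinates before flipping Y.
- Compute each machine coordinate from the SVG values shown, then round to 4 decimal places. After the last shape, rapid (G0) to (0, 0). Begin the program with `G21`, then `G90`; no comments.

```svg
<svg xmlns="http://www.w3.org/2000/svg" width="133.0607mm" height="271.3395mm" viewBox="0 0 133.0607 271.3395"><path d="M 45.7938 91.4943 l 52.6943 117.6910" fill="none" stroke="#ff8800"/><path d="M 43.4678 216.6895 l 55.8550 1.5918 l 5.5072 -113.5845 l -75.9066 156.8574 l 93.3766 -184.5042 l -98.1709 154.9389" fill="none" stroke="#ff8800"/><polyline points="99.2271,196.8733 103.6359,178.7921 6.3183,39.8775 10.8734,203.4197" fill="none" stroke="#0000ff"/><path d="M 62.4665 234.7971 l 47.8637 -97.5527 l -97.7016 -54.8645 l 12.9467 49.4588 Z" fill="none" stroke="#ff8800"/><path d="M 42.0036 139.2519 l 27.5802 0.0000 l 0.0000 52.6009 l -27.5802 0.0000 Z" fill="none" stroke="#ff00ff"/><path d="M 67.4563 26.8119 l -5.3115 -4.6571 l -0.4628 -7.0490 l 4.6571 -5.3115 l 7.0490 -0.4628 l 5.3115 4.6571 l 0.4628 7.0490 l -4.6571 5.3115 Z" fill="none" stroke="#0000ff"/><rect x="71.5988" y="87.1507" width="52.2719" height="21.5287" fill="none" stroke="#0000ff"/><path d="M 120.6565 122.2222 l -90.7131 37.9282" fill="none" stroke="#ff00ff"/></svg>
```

Since the viewBox matches the mm dimensions, user units are millimetres directly. The only transform is the Y-flip y_m = 271.3395 − y_svg.

Shape 1 is a line segment drawn with `<path>`. Its stroke #ff8800 means cut at S867, F1048. After flipping Y the toolpath is (45.7938,179.8452) → (98.4881,62.1542).

Shape 2 is a open polyline drawn with `<path>`. Its stroke #ff8800 means cut at S867, F1048. After flipping Y the toolpath is (43.4678,54.6500) → (99.3228,53.0582) → (104.8300,166.6427) → (28.9234,9.7853) → (122.3000,194.2895) → (24.1291,39.3506).

Shape 3 is a open polyline drawn with `<polyline>`. Its stroke #0000ff means engrave at S229, F3005. After flipping Y the toolpath is (99.2271,74.4662) → (103.6359,92.5474) → (6.3183,231.4620) → (10.8734,67.9198).

Shape 4 is a closed polygon drawn with `<path>`. Its stroke #ff8800 means cut at S867, F1048. After flipping Y the toolpath is (62.4665,36.5424) → (110.3302,134.0951) → (12.6286,188.9596) → (25.5753,139.5008) → (62.4665,36.5424), returning to the start.

Shape 5 is a rectangle drawn with `<path>`. Its stroke #ff00ff means score at S589, F1837. After flipping Y the toolpath is (42.0036,132.0876) → (69.5838,132.0876) → (69.5838,79.4867) → (42.0036,79.4867) → (42.0036,132.0876), returning to the start.

Shape 6 is a regular polygon drawn with `<path>`. Its stroke #0000ff means engrave at S229, F3005. After flipping Y the toolpath is (67.4563,244.5276) → (62.1448,249.1847) → (61.6820,256.2337) → (66.3391,261.5452) → (73.3881,262.0080) → (78.6996,257.3509) → (79.1624,250.3019) → (74.5053,244.9904) → (67.4563,244.5276), returning to the start.

Shape 7 is a rectangle drawn with `<rect>`. Its stroke #0000ff means engrave at S229, F3005. After flipping Y the toolpath is (71.5988,184.1888) → (123.8707,184.1888) → (123.8707,162.6601) → (71.5988,162.6601) → (71.5988,184.1888), returning to the start.

Shape 8 is a line segment drawn with `<path>`. Its stroke #ff00ff means score at S589, F1837. After flipping Y the toolpath is (120.6565,149.1173) → (29.9434,111.1891).

G21
G90
G0 X45.7938 Y179.8452
M3 S867
G1 X98.4881 Y62.1542 F1048
G0 X43.4678 Y54.6500
M3 S867
G1 X99.3228 Y53.0582 F1048
G1 X104.8300 Y166.6427 F1048
G1 X28.9234 Y9.7853 F1048
G1 X122.3000 Y194.2895 F1048
G1 X24.1291 Y39.3506 F1048
G0 X99.2271 Y74.4662
M3 S229
G1 X103.6359 Y92.5474 F3005
G1 X6.3183 Y231.4620 F3005
G1 X10.8734 Y67.9198 F3005
G0 X62.4665 Y36.5424
M3 S867
G1 X110.3302 Y134.0951 F1048
G1 X12.6286 Y188.9596 F1048
G1 X25.5753 Y139.5008 F1048
G1 X62.4665 Y36.5424 F1048
G0 X42.0036 Y132.0876
M3 S589
G1 X69.5838 Y132.0876 F1837
G1 X69.5838 Y79.4867 F1837
G1 X42.0036 Y79.4867 F1837
G1 X42.0036 Y132.0876 F1837
G0 X67.4563 Y244.5276
M3 S229
G1 X62.1448 Y249.1847 F3005
G1 X61.6820 Y256.2337 F3005
G1 X66.3391 Y261.5452 F3005
G1 X73.3881 Y262.0080 F3005
G1 X78.6996 Y257.3509 F3005
G1 X79.1624 Y250.3019 F3005
G1 X74.5053 Y244.9904 F3005
G1 X67.4563 Y244.5276 F3005
G0 X71.5988 Y184.1888
M3 S229
G1 X123.8707 Y184.1888 F3005
G1 X123.8707 Y162.6601 F3005
G1 X71.5988 Y162.6601 F3005
G1 X71.5988 Y184.1888 F3005
G0 X120.6565 Y149.1173
M3 S589
G1 X29.9434 Y111.1891 F1837
M5
G0 X0.0000 Y0.0000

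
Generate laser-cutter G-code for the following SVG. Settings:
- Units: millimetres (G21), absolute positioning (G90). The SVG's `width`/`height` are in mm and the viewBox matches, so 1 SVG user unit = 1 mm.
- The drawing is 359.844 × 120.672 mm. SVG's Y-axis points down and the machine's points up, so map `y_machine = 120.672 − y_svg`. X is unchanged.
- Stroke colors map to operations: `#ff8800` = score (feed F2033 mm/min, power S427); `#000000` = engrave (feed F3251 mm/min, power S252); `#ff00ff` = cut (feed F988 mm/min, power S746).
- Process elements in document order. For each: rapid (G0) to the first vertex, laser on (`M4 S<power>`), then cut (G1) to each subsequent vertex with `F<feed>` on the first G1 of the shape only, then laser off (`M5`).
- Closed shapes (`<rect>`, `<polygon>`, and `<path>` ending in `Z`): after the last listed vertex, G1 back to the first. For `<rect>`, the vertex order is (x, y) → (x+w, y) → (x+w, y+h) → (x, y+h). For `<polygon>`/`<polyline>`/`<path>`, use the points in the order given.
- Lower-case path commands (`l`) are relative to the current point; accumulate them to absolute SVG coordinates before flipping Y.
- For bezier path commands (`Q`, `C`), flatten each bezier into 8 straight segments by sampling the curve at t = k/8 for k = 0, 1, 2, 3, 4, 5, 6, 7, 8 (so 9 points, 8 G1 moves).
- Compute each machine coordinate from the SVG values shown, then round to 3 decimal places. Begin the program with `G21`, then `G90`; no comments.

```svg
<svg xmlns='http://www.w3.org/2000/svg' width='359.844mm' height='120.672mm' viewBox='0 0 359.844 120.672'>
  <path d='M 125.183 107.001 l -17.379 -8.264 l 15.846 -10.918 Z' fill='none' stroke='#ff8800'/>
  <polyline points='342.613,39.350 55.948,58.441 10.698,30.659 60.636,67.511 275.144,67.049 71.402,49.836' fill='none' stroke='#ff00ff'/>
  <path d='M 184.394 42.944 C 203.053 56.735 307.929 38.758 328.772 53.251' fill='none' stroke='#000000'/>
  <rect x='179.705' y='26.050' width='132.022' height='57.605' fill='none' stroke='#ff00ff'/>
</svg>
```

G21
G90
G0 X125.183 Y13.671
M4 S427
G1 X107.804 Y21.935 F2033
G1 X123.650 Y32.853
G1 X125.183 Y13.671
M5
G0 X342.613 Y81.322
M4 S746
G1 X55.948 Y62.231 F988
G1 X10.698 Y90.013
G1 X60.636 Y53.161
G1 X275.144 Y53.623
G1 X71.402 Y70.836
M5
G0 X184.394 Y77.728
M4 S252
G1 X195.100 Y73.920 F3251
G1 X211.894 Y72.338
G1 X232.780 Y72.228
G1 X255.764 Y72.838
G1 X278.850 Y73.415
G1 X300.044 Y73.206
G1 X317.349 Y71.459
G1 X328.772 Y67.421
M5
G0 X179.705 Y94.622
M4 S746
G1 X311.727 Y94.622 F988
G1 X311.727 Y37.017
G1 X179.705 Y37.017
G1 X179.705 Y94.622
M5

Since the viewBox matches the mm dimensions, user units are millimetres directly. The only transform is the Y-flip y_m = 120.672 − y_svg.

Shape 1 is a regular polygon drawn with `<path>`. Its stroke #ff8800 means score at S427, F2033. After flipping Y the toolpath is (125.183,13.671) → (107.804,21.935) → (123.650,32.853) → (125.183,13.671), returning to the start.

Shape 2 is a open polyline drawn with `<polyline>`. Its stroke #ff00ff means cut at S746, F988. After flipping Y the toolpath is (342.613,81.322) → (55.948,62.231) → (10.698,90.013) → (60.636,53.161) → (275.144,53.623) → (71.402,70.836).

Shape 3 is a cubic bezier drawn with `<path>`. Its stroke #000000 means engrave at S252, F3251. After flipping Y the toolpath is (184.394,77.728) → (195.100,73.920) → (211.894,72.338) → (232.780,72.228) → (255.764,72.838) → (278.850,73.415) → (300.044,73.206) → (317.349,71.459) → (328.772,67.421).

Shape 4 is a rectangle drawn with `<rect>`. Its stroke #ff00ff means cut at S746, F988. After flipping Y the toolpath is (179.705,94.622) → (311.727,94.622) → (311.727,37.017) → (179.705,37.017) → (179.705,94.622), returning to the start.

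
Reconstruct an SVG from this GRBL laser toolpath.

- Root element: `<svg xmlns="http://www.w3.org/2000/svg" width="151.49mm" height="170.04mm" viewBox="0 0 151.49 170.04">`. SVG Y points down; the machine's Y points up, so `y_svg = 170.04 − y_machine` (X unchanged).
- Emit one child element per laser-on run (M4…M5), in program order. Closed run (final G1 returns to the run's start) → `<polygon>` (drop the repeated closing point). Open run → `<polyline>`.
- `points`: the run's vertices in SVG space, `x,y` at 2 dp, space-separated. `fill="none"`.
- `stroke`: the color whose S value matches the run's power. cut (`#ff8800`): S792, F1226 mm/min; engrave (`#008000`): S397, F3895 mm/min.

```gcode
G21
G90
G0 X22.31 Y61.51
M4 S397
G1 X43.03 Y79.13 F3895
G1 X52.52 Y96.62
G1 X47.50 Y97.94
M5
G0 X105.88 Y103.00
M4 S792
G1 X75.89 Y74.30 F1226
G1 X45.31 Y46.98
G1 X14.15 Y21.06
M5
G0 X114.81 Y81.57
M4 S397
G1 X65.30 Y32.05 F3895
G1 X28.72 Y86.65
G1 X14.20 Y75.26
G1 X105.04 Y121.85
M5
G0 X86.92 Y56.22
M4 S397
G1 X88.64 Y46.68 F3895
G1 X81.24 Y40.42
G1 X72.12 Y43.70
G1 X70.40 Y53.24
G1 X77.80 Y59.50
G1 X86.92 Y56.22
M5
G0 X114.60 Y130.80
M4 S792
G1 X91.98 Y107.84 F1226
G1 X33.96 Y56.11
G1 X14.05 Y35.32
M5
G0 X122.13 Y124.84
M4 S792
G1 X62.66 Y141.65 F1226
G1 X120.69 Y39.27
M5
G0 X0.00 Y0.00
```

Machine Y-up, SVG Y-down with viewBox height 170.04, so y_svg = 170.04 − y_machine; X carries over.

Run 1: S397 ⇒ engrave layer `#008000`. The run is open, so emit a `<polyline>` with points (Y-flipped): 22.31,108.53 43.03,90.91 52.52,73.42 47.50,72.10.

Run 2: power S792 maps to stroke `#ff8800` (cut). The run is open, so emit a `<polyline>` with points (Y-flipped): 105.88,67.04 75.89,95.74 45.31,123.06 14.15,148.98.

Run 3: S397 ⇒ engrave layer `#008000`. The run is open, so emit a `<polyline>` with points (Y-flipped): 114.81,88.47 65.30,137.99 28.72,83.39 14.20,94.78 105.04,48.19.

Run 4: the run's S397 means `#008000` (engrave). The run returns to its start, so emit a `<polygon>` with points (Y-flipped): 86.92,113.82 88.64,123.36 81.24,129.62 72.12,126.34 70.40,116.80 77.80,110.54.

Run 5: the run's S792 means `#ff8800` (cut). The run is open, so emit a `<polyline>` with points (Y-flipped): 114.60,39.24 91.98,62.20 33.96,113.93 14.05,134.72.

Run 6: the run's S792 means `#ff8800` (cut). The run is open, so emit a `<polyline>` with points (Y-flipped): 122.13,45.20 62.66,28.39 120.69,130.77.

<svg xmlns="http://www.w3.org/2000/svg" width="151.49mm" height="170.04mm" viewBox="0 0 151.49 170.04">
  <polyline points="22.31,108.53 43.03,90.91 52.52,73.42 47.50,72.10" fill="none" stroke="#008000"/>
  <polyline points="105.88,67.04 75.89,95.74 45.31,123.06 14.15,148.98" fill="none" stroke="#ff8800"/>
  <polyline points="114.81,88.47 65.30,137.99 28.72,83.39 14.20,94.78 105.04,48.19" fill="none" stroke="#008000"/>
  <polygon points="86.92,113.82 88.64,123.36 81.24,129.62 72.12,126.34 70.40,116.80 77.80,110.54" fill="none" stroke="#008000"/>
  <polyline points="114.60,39.24 91.98,62.20 33.96,113.93 14.05,134.72" fill="none" stroke="#ff8800"/>
  <polyline points="122.13,45.20 62.66,28.39 120.69,130.77" fill="none" stroke="#ff8800"/>
</svg>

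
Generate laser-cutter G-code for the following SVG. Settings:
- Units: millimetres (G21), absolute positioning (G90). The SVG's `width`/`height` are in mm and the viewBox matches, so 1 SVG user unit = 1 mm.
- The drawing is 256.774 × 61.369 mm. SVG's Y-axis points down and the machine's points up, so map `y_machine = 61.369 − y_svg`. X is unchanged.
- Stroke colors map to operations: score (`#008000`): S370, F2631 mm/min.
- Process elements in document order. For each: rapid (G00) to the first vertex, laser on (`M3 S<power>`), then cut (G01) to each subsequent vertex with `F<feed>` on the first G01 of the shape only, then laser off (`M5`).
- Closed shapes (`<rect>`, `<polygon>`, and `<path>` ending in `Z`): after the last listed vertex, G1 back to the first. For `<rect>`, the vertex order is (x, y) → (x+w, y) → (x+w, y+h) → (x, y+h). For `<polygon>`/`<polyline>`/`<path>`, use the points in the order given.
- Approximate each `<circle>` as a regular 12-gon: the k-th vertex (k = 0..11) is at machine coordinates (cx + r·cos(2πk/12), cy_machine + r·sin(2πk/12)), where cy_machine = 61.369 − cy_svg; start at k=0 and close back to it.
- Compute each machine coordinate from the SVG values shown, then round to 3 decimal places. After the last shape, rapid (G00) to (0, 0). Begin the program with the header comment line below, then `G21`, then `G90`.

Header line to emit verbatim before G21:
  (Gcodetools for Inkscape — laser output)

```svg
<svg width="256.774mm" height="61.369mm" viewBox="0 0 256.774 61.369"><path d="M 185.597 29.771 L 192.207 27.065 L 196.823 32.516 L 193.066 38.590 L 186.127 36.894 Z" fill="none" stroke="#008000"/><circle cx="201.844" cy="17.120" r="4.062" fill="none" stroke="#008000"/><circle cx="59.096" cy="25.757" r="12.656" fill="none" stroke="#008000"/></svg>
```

viewBox `0 0 256.774 61.369` with mm width/height → 1 unit = 1 mm. Flip: y_m = 61.369 − y_svg.

**Shape 1** — `<path>` regular polygon, stroke `#008000` → score (S370, F2631). Machine vertices: (185.597,31.598) → (192.207,34.304) → (196.823,28.853) → (193.066,22.779) → (186.127,24.475) → (185.597,31.598). Closed: final G1 returns to the first vertex.

**Shape 2** — `<circle>` circle, stroke `#008000` → score (S370, F2631). Machine vertices: (205.906,44.249) → (205.362,46.280) → (203.875,47.767) → (201.844,48.311) → (199.813,47.767) → (198.326,46.280) → (197.782,44.249) → (198.326,42.218) → (199.813,40.731) → (201.844,40.187) → (203.875,40.731) → (205.362,42.218) → (205.906,44.249). Closed: final G1 returns to the first vertex.

**Shape 3** — `<circle>` circle, stroke `#008000` → score (S370, F2631). Machine vertices: (71.752,35.612) → (70.056,41.940) → (65.424,46.572) → (59.096,48.268) → (52.768,46.572) → (48.136,41.940) → (46.440,35.612) → (48.136,29.284) → (52.768,24.652) → (59.096,22.956) → (65.424,24.652) → (70.056,29.284) → (71.752,35.612). Closed: final G1 returns to the first vertex.

(Gcodetools for Inkscape — laser output)
G21
G90
G00 X185.597 Y31.598
M3 S370
G01 X192.207 Y34.304 F2631
G01 X196.823 Y28.853
G01 X193.066 Y22.779
G01 X186.127 Y24.475
G01 X185.597 Y31.598
M5
G00 X205.906 Y44.249
M3 S370
G01 X205.362 Y46.280 F2631
G01 X203.875 Y47.767
G01 X201.844 Y48.311
G01 X199.813 Y47.767
G01 X198.326 Y46.280
G01 X197.782 Y44.249
G01 X198.326 Y42.218
G01 X199.813 Y40.731
G01 X201.844 Y40.187
G01 X203.875 Y40.731
G01 X205.362 Y42.218
G01 X205.906 Y44.249
M5
G00 X71.752 Y35.612
M3 S370
G01 X70.056 Y41.940 F2631
G01 X65.424 Y46.572
G01 X59.096 Y48.268
G01 X52.768 Y46.572
G01 X48.136 Y41.940
G01 X46.440 Y35.612
G01 X48.136 Y29.284
G01 X52.768 Y24.652
G01 X59.096 Y22.956
G01 X65.424 Y24.652
G01 X70.056 Y29.284
G01 X71.752 Y35.612
M5
G00 X0.000 Y0.000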